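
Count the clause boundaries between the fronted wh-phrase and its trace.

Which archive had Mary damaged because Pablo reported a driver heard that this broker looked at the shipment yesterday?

0

"which archive" originates inside the matrix clause — no clause boundary is crossed.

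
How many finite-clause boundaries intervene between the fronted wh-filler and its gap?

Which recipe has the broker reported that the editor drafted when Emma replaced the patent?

"which recipe" is extracted from the object of "drafted".
Boundaries crossed, outermost first: [that] — 1 in total.

1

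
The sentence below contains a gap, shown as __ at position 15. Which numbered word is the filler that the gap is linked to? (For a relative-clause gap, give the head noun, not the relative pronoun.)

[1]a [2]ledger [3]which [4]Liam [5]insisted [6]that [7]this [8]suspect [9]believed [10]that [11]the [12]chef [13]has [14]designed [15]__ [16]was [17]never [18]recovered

The gap at 15 is the object of "designed", inside a relative clause.
The relative pronoun is "which" (word 3); it is bound by the head noun immediately before it.
Its filler is the head noun "ledger", at word 2.

2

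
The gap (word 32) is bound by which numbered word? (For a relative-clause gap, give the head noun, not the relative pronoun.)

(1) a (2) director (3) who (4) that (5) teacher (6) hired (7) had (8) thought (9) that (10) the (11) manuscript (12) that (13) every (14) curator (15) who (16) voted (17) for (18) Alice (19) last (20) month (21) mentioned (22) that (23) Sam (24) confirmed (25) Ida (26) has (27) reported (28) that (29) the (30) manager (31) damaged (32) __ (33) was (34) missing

11

The gap at 32 is the object of "damaged", inside a relative clause.
The relative pronoun is "that" (word 12); it is bound by the head noun immediately before it.
Its filler is the head noun "manuscript", at word 11.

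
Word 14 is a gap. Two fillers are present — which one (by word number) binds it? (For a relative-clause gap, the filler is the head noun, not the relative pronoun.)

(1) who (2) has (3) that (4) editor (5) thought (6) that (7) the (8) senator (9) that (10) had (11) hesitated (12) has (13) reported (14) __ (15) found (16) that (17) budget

The marked gap is the subject of "found".
Its filler is the fronted wh-phrase "who", at word 1.
(The other dependency links word 8 to a gap after word 9.)

1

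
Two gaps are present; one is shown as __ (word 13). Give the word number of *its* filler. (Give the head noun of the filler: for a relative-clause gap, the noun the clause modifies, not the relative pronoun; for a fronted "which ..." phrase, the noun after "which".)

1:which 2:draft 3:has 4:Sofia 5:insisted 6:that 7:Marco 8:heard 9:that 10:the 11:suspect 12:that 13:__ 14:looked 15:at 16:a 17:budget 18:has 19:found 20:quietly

11

The marked gap is inside the relative clause, the subject of "looked".
Its filler is the head noun "suspect" (via "that"), at word 11.
(The other dependency links word 2 to a gap after word 19.)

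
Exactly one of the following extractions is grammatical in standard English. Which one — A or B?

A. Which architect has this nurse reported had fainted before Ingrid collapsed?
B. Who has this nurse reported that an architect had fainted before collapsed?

A

In B, the wh-phrase is extracted from inside an adjunct island (introduced by "before"), which blocks movement.
In A, the extraction path crosses only that-complement boundaries, which are transparent.
So A is grammatical.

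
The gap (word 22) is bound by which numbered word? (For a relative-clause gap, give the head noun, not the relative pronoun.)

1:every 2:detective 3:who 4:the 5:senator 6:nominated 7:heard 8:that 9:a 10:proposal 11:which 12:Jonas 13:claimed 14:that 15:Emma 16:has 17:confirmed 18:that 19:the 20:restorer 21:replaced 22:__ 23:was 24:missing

The gap at 22 is the object of "replaced", inside a relative clause.
The relative pronoun is "which" (word 11); it is bound by the head noun immediately before it.
Its filler is the head noun "proposal", at word 10.

10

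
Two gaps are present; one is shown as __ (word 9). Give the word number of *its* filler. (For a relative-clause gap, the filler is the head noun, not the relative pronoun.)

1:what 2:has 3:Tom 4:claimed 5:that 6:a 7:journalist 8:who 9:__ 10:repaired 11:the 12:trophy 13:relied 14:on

7

The marked gap is inside the relative clause, the subject of "repaired".
Its filler is the head noun "journalist" (via "who"), at word 7.
(The other dependency links word 1 to a gap after word 14.)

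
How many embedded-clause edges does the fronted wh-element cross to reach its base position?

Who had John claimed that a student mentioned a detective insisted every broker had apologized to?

"who" is extracted from the PP object of "apologized".
Boundaries crossed, outermost first: [that], [Ø], [Ø] — 3 in total.

3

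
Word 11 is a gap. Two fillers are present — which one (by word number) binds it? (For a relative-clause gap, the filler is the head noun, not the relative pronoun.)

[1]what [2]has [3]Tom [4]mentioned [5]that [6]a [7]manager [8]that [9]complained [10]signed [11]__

1

The marked gap is the direct object of "signed".
Its filler is the fronted wh-phrase "what", at word 1.
(The other dependency links word 7 to a gap after word 8.)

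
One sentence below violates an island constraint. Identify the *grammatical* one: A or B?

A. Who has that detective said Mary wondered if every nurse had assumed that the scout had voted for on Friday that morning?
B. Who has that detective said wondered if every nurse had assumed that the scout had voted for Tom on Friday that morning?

In A, the wh-phrase is extracted from inside a wh-island (introduced by "if"), which blocks movement.
In B, the extraction path crosses only that-complement boundaries, which are transparent.
So B is grammatical.

B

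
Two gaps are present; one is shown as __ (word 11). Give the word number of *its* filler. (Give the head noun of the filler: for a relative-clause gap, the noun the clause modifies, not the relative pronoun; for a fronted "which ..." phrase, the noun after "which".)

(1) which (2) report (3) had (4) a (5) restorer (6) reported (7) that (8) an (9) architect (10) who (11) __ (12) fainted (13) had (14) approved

The marked gap is inside the relative clause, the subject of "fainted".
Its filler is the head noun "architect" (via "who"), at word 9.
(The other dependency links word 2 to a gap after word 14.)

9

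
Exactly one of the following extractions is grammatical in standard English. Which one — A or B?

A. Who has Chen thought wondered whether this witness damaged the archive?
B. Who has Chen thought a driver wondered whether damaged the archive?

In B, the wh-phrase is extracted from inside a wh-island (introduced by "whether"), which blocks movement.
In A, the extraction path crosses only that-complement boundaries, which are transparent.
So A is grammatical.

A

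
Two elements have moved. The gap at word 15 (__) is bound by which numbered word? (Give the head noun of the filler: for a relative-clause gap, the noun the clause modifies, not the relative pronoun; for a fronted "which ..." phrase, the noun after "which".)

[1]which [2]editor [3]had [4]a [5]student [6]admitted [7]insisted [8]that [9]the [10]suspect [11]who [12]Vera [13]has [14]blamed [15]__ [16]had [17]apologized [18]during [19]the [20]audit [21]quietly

The marked gap is inside the relative clause, the direct object of "blamed".
Its filler is the head noun "suspect" (via "who"), at word 10.
(The other dependency links word 2 to a gap after word 6.)

10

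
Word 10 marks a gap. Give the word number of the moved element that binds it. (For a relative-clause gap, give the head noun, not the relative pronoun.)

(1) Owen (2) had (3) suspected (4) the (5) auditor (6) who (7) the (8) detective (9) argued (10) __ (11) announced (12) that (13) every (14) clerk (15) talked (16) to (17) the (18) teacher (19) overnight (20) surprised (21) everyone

5

The gap at 10 is the subject of "announced", inside a relative clause.
The relative pronoun is "who" (word 6); it is bound by the head noun immediately before it.
Its filler is the head noun "auditor", at word 5.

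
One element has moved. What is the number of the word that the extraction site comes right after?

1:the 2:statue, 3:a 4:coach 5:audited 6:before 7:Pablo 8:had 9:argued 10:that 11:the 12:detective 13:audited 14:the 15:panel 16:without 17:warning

5

The displaced element is "the statue" (word 2).
It functions as the direct object of "audited", so the gap sits immediately after word 5 ("audited").
Base order: A coach audited the statue before Pablo had argued that the detective audited the panel without warning.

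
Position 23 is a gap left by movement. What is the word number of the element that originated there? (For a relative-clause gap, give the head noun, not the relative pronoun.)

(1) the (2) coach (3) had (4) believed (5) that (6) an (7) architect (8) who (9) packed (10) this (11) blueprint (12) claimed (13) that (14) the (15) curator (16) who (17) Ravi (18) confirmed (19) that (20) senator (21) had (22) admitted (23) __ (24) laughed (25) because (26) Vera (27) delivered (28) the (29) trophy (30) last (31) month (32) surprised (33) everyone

The gap at 23 is the subject of "laughed", inside a relative clause.
The relative pronoun is "who" (word 16); it is bound by the head noun immediately before it.
Its filler is the head noun "curator", at word 15.

15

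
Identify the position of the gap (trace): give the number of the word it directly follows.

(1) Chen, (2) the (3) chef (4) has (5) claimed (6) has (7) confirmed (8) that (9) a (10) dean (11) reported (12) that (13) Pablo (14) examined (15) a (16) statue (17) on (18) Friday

The displaced element is "Chen" (word 1).
It is linked across 1 clause boundary (Ø).
It functions as the subject of "confirmed", so the gap sits immediately after word 5 ("claimed").
Base order: The chef has claimed that Chen has confirmed that a dean reported that Pablo examined a statue on Friday.

5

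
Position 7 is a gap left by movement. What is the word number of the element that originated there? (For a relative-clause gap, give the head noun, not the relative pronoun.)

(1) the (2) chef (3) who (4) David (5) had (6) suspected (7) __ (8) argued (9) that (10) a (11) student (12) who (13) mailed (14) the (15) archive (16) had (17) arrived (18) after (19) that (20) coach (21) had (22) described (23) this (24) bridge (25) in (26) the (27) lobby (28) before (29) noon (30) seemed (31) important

The gap at 7 is the subject of "argued", inside a relative clause.
The relative pronoun is "who" (word 3); it is bound by the head noun immediately before it.
Its filler is the head noun "chef", at word 2.

2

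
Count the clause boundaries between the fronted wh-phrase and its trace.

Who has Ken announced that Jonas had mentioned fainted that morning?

"who" is extracted from the subject of "fainted".
Boundaries crossed, outermost first: [that], [Ø] — 2 in total.

2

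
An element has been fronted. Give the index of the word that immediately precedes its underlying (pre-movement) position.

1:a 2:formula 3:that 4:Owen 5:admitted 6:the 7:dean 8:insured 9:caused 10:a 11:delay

The displaced element is "a formula" (word 2).
It is linked across 1 clause boundary (Ø).
It functions as the direct object of "insured", so the gap sits immediately after word 8 ("insured").
Base order: Owen admitted the dean insured a formula.

8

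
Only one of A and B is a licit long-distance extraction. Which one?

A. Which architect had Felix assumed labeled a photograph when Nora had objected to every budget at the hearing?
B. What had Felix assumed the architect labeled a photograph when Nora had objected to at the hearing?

In B, the wh-phrase is extracted from inside an adjunct island (introduced by "when"), which blocks movement.
In A, the extraction path crosses only that-complement boundaries, which are transparent.
So A is grammatical.

A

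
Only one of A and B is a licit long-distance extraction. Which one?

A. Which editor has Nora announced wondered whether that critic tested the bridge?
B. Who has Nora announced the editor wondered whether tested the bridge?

A

In B, the wh-phrase is extracted from inside a wh-island (introduced by "whether"), which blocks movement.
In A, the extraction path crosses only that-complement boundaries, which are transparent.
So A is grammatical.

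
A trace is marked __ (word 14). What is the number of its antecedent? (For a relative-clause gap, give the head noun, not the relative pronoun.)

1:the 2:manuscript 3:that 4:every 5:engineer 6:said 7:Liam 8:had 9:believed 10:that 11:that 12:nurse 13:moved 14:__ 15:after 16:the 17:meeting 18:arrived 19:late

2

The gap at 14 is the object of "moved", inside a relative clause.
The relative pronoun is "that" (word 3); it is bound by the head noun immediately before it.
Its filler is the head noun "manuscript", at word 2.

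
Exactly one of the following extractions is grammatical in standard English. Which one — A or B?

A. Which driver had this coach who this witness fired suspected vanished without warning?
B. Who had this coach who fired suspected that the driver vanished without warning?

A

In B, the wh-phrase is extracted from inside a complex-NP island (relative clause) (introduced by "who"), which blocks movement.
In A, the extraction path crosses only that-complement boundaries, which are transparent.
So A is grammatical.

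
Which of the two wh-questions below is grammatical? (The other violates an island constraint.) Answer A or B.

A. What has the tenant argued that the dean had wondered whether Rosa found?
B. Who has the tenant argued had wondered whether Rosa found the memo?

In A, the wh-phrase is extracted from inside a wh-island (introduced by "whether"), which blocks movement.
In B, the extraction path crosses only that-complement boundaries, which are transparent.
So B is grammatical.

B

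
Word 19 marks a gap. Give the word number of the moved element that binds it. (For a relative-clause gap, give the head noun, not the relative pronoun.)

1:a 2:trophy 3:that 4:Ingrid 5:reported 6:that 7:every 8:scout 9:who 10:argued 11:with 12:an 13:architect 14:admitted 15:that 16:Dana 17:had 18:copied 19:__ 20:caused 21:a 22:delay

2

The gap at 19 is the object of "copied", inside a relative clause.
The relative pronoun is "that" (word 3); it is bound by the head noun immediately before it.
Its filler is the head noun "trophy", at word 2.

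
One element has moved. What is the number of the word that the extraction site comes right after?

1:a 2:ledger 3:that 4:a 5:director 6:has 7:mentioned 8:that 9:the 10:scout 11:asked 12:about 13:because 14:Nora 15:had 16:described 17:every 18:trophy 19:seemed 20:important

The displaced element is "a ledger" (word 2).
It is linked across 1 clause boundary (that).
It functions as the object of the preposition "about" of "asked", so the gap sits immediately after word 12 ("about").
Base order: A director has mentioned that the scout asked about a ledger because Nora had described every trophy.

12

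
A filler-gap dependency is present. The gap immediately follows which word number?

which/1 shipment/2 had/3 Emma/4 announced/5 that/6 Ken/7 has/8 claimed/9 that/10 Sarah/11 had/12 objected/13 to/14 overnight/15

14

The displaced element is "which shipment" (word 2).
It is linked across 2 clause boundaries (that → that).
It functions as the object of the preposition "to" of "objected", so the gap sits immediately after word 14 ("to").
Base order: Emma had announced that Ken has claimed that Sarah had objected to which shipment overnight.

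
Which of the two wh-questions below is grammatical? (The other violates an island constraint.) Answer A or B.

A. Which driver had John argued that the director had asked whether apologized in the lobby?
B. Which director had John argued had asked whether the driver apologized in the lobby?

B

In A, the wh-phrase is extracted from inside a wh-island (introduced by "whether"), which blocks movement.
In B, the extraction path crosses only that-complement boundaries, which are transparent.
So B is grammatical.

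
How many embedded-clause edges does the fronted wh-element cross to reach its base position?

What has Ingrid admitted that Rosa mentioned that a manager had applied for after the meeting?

"what" is extracted from the PP object of "applied".
Boundaries crossed, outermost first: [that], [that] — 2 in total.

2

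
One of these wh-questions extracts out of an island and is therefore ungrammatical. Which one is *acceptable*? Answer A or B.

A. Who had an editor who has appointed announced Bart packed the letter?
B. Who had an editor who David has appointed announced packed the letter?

In A, the wh-phrase is extracted from inside a complex-NP island (relative clause) (introduced by "who"), which blocks movement.
In B, the extraction path crosses only that-complement boundaries, which are transparent.
So B is grammatical.

B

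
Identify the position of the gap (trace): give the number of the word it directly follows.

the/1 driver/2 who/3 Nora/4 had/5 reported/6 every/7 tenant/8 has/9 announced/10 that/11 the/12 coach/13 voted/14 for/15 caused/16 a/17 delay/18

15

The displaced element is "the driver" (word 2).
It is linked across 2 clause boundaries (Ø → that).
It functions as the object of the preposition "for" of "voted", so the gap sits immediately after word 15 ("for").
Base order: Nora had reported every tenant has announced that the coach voted for the driver.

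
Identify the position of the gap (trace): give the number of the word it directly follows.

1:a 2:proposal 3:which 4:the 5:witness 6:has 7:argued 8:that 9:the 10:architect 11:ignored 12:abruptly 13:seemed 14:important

11

The displaced element is "a proposal" (word 2).
It is linked across 1 clause boundary (that).
It functions as the direct object of "ignored", so the gap sits immediately after word 11 ("ignored").
Base order: The witness has argued that the architect ignored a proposal abruptly.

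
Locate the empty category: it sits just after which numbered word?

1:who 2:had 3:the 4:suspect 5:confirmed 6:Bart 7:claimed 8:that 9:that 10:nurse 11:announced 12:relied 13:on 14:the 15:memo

The displaced element is "who" (word 1).
It is linked across 3 clause boundaries (Ø → that → Ø).
It functions as the subject of "relied", so the gap sits immediately after word 11 ("announced").
Base order: The suspect had confirmed Bart claimed that that nurse announced who relied on the memo.

11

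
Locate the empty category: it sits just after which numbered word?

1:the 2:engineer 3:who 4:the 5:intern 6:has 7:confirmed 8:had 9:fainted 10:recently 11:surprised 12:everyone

The displaced element is "the engineer" (word 2).
It is linked across 1 clause boundary (Ø).
It functions as the subject of "fainted", so the gap sits immediately after word 7 ("confirmed").
Base order: The intern has confirmed the engineer had fainted recently.

7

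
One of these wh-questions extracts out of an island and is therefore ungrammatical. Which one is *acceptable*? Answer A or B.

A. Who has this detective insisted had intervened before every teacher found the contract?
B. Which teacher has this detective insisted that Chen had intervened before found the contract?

In B, the wh-phrase is extracted from inside an adjunct island (introduced by "before"), which blocks movement.
In A, the extraction path crosses only that-complement boundaries, which are transparent.
So A is grammatical.

A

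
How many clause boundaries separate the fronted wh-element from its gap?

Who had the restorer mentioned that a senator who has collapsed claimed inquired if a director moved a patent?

"who" is extracted from the subject of "inquired".
Boundaries crossed, outermost first: [that], [Ø] — 2 in total.

2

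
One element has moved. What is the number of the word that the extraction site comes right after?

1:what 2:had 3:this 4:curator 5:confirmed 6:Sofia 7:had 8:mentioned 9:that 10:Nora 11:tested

11

The displaced element is "what" (word 1).
It is linked across 2 clause boundaries (Ø → that).
It functions as the direct object of "tested", so the gap sits immediately after word 11 ("tested").
Base order: This curator had confirmed Sofia had mentioned that Nora tested what.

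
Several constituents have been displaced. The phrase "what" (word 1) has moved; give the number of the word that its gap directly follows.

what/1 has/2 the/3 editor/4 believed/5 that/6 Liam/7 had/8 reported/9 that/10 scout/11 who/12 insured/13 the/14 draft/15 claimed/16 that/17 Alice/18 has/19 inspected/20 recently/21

The displaced element is "what" (word 1).
It is linked across 3 clause boundaries (that → Ø → that).
It functions as the direct object of "inspected", so the gap sits immediately after word 20 ("inspected").
Base order: The editor has believed that Liam had reported that scout who insured the draft claimed that Alice has inspected what recently.

20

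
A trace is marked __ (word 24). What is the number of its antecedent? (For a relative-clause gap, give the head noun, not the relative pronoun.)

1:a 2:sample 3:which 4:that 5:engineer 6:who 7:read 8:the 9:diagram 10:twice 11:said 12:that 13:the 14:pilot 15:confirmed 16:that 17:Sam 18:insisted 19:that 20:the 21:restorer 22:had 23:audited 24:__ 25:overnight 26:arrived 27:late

2

The gap at 24 is the object of "audited", inside a relative clause.
The relative pronoun is "which" (word 3); it is bound by the head noun immediately before it.
Its filler is the head noun "sample", at word 2.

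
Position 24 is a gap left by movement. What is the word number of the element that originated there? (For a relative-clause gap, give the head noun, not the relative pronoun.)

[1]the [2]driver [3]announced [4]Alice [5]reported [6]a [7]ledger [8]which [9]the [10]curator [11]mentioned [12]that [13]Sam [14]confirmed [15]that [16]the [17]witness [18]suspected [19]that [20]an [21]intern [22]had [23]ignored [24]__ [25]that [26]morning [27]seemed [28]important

7

The gap at 24 is the object of "ignored", inside a relative clause.
The relative pronoun is "which" (word 8); it is bound by the head noun immediately before it.
Its filler is the head noun "ledger", at word 7.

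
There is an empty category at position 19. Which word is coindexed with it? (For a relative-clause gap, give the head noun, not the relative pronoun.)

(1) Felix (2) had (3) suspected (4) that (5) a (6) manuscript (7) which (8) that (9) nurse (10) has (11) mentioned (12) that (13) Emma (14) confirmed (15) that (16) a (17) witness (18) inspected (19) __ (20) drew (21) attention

The gap at 19 is the object of "inspected", inside a relative clause.
The relative pronoun is "which" (word 7); it is bound by the head noun immediately before it.
Its filler is the head noun "manuscript", at word 6.

6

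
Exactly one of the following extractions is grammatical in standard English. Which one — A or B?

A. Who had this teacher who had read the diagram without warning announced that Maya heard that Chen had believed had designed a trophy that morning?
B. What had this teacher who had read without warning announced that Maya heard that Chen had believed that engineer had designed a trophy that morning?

In B, the wh-phrase is extracted from inside a complex-NP island (relative clause) (introduced by "who"), which blocks movement.
In A, the extraction path crosses only that-complement boundaries, which are transparent.
So A is grammatical.

A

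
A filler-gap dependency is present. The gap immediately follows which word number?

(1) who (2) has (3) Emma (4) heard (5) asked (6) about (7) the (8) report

The displaced element is "who" (word 1).
It is linked across 1 clause boundary (Ø).
It functions as the subject of "asked", so the gap sits immediately after word 4 ("heard").
Base order: Emma has heard who asked about the report.

4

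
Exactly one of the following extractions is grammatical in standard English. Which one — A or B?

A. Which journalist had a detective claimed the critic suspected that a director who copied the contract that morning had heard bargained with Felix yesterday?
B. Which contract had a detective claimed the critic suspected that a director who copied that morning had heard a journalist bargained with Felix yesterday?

In B, the wh-phrase is extracted from inside a complex-NP island (relative clause) (introduced by "who"), which blocks movement.
In A, the extraction path crosses only that-complement boundaries, which are transparent.
So A is grammatical.

A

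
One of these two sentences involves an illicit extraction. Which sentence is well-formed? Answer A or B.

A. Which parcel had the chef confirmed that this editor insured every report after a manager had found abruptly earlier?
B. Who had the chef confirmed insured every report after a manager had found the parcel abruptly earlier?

In A, the wh-phrase is extracted from inside an adjunct island (introduced by "after"), which blocks movement.
In B, the extraction path crosses only that-complement boundaries, which are transparent.
So B is grammatical.

B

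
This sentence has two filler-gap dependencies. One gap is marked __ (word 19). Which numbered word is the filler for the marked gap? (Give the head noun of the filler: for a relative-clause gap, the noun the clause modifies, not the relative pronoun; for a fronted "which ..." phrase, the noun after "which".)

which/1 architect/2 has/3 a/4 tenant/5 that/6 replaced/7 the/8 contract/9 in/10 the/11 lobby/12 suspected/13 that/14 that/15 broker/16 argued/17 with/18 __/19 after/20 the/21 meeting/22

2

The marked gap is the object of the preposition "with" of "argued".
Its filler is the fronted wh-phrase "which architect", at word 2.
(The other dependency links word 5 to a gap after word 6.)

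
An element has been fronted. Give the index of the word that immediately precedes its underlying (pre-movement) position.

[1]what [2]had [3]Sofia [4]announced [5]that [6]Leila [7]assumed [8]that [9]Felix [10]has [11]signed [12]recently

11

The displaced element is "what" (word 1).
It is linked across 2 clause boundaries (that → that).
It functions as the direct object of "signed", so the gap sits immediately after word 11 ("signed").
Base order: Sofia had announced that Leila assumed that Felix has signed what recently.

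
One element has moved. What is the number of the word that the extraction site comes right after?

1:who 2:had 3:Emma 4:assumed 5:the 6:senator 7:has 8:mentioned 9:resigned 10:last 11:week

8

The displaced element is "who" (word 1).
It is linked across 2 clause boundaries (Ø → Ø).
It functions as the subject of "resigned", so the gap sits immediately after word 8 ("mentioned").
Base order: Emma had assumed the senator has mentioned that who resigned last week.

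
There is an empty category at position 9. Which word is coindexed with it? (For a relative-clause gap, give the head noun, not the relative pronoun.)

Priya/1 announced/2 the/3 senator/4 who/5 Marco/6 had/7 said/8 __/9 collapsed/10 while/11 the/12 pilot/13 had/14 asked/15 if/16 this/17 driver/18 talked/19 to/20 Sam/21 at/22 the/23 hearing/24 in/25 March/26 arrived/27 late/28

The gap at 9 is the subject of "collapsed", inside a relative clause.
The relative pronoun is "who" (word 5); it is bound by the head noun immediately before it.
Its filler is the head noun "senator", at word 4.

4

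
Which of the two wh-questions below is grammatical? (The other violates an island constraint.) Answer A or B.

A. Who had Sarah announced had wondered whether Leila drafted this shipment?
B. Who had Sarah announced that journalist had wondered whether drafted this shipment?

In B, the wh-phrase is extracted from inside a wh-island (introduced by "whether"), which blocks movement.
In A, the extraction path crosses only that-complement boundaries, which are transparent.
So A is grammatical.

A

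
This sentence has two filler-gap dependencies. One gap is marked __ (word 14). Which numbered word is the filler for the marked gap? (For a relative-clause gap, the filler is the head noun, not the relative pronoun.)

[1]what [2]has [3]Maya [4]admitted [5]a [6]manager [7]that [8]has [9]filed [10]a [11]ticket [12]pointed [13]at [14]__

The marked gap is the object of the preposition "at" of "pointed".
Its filler is the fronted wh-phrase "what", at word 1.
(The other dependency links word 6 to a gap after word 7.)

1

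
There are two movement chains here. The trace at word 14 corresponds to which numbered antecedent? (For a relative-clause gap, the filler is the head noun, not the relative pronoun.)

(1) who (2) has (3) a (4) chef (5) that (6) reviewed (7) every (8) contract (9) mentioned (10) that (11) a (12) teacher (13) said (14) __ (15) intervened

1

The marked gap is the subject of "intervened".
Its filler is the fronted wh-phrase "who", at word 1.
(The other dependency links word 4 to a gap after word 5.)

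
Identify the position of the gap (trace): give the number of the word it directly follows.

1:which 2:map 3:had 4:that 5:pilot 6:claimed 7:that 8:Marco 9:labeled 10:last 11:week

The displaced element is "which map" (word 2).
It is linked across 1 clause boundary (that).
It functions as the direct object of "labeled", so the gap sits immediately after word 9 ("labeled").
Base order: That pilot had claimed that Marco labeled which map last week.

9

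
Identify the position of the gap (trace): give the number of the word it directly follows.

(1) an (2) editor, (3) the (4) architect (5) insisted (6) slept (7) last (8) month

5

The displaced element is "an editor" (word 2).
It is linked across 1 clause boundary (Ø).
It functions as the subject of "slept", so the gap sits immediately after word 5 ("insisted").
Base order: The architect insisted that an editor slept last month.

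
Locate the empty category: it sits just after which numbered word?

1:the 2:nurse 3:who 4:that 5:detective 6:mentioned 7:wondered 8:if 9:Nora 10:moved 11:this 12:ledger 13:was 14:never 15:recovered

The displaced element is "the nurse" (word 2).
It is linked across 1 clause boundary (Ø).
It functions as the subject of "wondered", so the gap sits immediately after word 6 ("mentioned").
Base order: That detective mentioned the nurse wondered if Nora moved this ledger.

6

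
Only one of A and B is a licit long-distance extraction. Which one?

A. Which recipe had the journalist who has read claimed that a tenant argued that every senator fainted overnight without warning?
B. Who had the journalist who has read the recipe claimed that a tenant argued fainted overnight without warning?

B

In A, the wh-phrase is extracted from inside a complex-NP island (relative clause) (introduced by "who"), which blocks movement.
In B, the extraction path crosses only that-complement boundaries, which are transparent.
So B is grammatical.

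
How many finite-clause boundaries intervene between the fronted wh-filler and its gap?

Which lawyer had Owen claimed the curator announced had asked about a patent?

2

"which lawyer" is extracted from the subject of "asked".
Boundaries crossed, outermost first: [Ø], [Ø] — 2 in total.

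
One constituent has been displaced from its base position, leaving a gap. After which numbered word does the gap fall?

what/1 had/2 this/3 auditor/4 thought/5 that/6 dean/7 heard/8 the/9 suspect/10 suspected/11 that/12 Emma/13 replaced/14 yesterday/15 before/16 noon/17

The displaced element is "what" (word 1).
It is linked across 3 clause boundaries (Ø → Ø → that).
It functions as the direct object of "replaced", so the gap sits immediately after word 14 ("replaced").
Base order: This auditor had thought that dean heard the suspect suspected that Emma replaced what yesterday before noon.

14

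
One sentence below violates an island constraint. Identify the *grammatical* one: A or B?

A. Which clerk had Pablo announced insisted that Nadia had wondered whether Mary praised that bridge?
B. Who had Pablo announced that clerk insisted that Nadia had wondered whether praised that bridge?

In B, the wh-phrase is extracted from inside a wh-island (introduced by "whether"), which blocks movement.
In A, the extraction path crosses only that-complement boundaries, which are transparent.
So A is grammatical.

A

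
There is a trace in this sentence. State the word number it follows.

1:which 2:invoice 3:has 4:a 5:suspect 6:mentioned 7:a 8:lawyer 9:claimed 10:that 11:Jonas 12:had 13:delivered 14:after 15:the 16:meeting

13

The displaced element is "which invoice" (word 2).
It is linked across 2 clause boundaries (Ø → that).
It functions as the direct object of "delivered", so the gap sits immediately after word 13 ("delivered").
Base order: A suspect has mentioned a lawyer claimed that Jonas had delivered which invoice after the meeting.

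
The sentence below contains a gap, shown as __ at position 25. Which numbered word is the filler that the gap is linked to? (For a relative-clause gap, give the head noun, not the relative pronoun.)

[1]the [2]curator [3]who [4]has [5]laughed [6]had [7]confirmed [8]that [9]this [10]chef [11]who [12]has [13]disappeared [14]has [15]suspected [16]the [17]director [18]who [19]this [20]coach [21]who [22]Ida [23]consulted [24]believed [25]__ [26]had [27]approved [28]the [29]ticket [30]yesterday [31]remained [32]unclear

17

The gap at 25 is the subject of "approved", inside a relative clause.
The relative pronoun is "who" (word 18); it is bound by the head noun immediately before it.
Its filler is the head noun "director", at word 17.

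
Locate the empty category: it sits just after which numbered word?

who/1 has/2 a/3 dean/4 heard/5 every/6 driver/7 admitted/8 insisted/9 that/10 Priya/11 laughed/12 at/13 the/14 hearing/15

The displaced element is "who" (word 1).
It is linked across 2 clause boundaries (Ø → Ø).
It functions as the subject of "insisted", so the gap sits immediately after word 8 ("admitted").
Base order: A dean has heard every driver admitted that who insisted that Priya laughed at the hearing.

8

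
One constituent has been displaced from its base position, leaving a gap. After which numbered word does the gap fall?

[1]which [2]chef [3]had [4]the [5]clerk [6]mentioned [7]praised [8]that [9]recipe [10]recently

The displaced element is "which chef" (word 2).
It is linked across 1 clause boundary (Ø).
It functions as the subject of "praised", so the gap sits immediately after word 6 ("mentioned").
Base order: The clerk had mentioned that which chef praised that recipe recently.

6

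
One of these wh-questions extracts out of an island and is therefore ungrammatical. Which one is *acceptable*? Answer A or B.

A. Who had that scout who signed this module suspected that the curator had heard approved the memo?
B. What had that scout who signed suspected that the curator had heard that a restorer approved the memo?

In B, the wh-phrase is extracted from inside a complex-NP island (relative clause) (introduced by "who"), which blocks movement.
In A, the extraction path crosses only that-complement boundaries, which are transparent.
So A is grammatical.

A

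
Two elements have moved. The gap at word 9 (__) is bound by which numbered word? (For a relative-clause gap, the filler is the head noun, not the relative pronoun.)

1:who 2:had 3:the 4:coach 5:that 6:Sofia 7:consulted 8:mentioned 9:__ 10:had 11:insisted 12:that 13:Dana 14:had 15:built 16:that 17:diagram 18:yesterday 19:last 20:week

The marked gap is the subject of "insisted".
Its filler is the fronted wh-phrase "who", at word 1.
(The other dependency links word 4 to a gap after word 7.)

1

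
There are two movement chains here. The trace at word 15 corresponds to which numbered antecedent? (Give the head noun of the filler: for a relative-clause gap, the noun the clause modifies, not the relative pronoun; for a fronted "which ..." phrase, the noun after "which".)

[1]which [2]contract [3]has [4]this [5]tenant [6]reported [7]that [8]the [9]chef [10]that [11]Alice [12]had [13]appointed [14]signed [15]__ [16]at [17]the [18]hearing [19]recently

2

The marked gap is the direct object of "signed".
Its filler is the fronted wh-phrase "which contract", at word 2.
(The other dependency links word 9 to a gap after word 13.)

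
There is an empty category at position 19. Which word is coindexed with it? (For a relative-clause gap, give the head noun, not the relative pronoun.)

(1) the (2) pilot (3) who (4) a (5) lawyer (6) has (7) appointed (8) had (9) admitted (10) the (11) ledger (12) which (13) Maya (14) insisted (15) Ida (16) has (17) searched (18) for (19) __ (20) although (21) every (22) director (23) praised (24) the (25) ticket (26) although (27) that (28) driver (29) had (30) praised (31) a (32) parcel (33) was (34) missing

The gap at 19 is the prepositional object of "searched", inside a relative clause.
The relative pronoun is "which" (word 12); it is bound by the head noun immediately before it.
Its filler is the head noun "ledger", at word 11.

11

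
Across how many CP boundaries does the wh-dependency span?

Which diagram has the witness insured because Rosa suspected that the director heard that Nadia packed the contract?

"which diagram" originates inside the matrix clause — no clause boundary is crossed.

0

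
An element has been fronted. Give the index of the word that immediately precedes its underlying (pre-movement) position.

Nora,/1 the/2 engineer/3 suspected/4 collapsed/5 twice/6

4

The displaced element is "Nora" (word 1).
It is linked across 1 clause boundary (Ø).
It functions as the subject of "collapsed", so the gap sits immediately after word 4 ("suspected").
Base order: The engineer suspected that Nora collapsed twice.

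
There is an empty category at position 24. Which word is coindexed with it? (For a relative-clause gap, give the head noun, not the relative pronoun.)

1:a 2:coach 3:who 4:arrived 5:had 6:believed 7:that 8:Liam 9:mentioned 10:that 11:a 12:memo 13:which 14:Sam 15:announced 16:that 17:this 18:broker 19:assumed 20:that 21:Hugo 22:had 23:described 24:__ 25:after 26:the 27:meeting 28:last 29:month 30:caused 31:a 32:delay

The gap at 24 is the object of "described", inside a relative clause.
The relative pronoun is "which" (word 13); it is bound by the head noun immediately before it.
Its filler is the head noun "memo", at word 12.

12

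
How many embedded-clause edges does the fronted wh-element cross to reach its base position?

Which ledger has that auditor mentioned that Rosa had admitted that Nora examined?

"which ledger" is extracted from the object of "examined".
Boundaries crossed, outermost first: [that], [that] — 2 in total.

2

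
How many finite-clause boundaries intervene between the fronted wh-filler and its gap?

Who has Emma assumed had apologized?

1

"who" is extracted from the subject of "apologized".
Boundaries crossed, outermost first: [Ø] — 1 in total.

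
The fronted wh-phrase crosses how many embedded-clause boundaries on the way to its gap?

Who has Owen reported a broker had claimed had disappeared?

2

"who" is extracted from the subject of "disappeared".
Boundaries crossed, outermost first: [Ø], [Ø] — 2 in total.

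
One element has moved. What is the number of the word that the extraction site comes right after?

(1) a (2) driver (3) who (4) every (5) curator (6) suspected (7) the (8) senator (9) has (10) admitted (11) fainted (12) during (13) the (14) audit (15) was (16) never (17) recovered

The displaced element is "a driver" (word 2).
It is linked across 2 clause boundaries (Ø → Ø).
It functions as the subject of "fainted", so the gap sits immediately after word 10 ("admitted").
Base order: Every curator suspected the senator has admitted a driver fainted during the audit.

10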